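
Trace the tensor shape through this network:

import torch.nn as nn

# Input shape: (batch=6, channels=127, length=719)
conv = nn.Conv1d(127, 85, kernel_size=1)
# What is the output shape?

Input shape: (6, 127, 719)
Output shape: (6, 85, 719)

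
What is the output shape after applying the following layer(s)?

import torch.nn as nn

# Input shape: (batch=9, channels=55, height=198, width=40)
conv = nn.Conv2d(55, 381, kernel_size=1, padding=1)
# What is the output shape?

Input shape: (9, 55, 198, 40)
Output shape: (9, 381, 200, 42)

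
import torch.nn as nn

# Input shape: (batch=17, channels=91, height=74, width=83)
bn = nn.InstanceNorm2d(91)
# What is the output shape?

Input shape: (17, 91, 74, 83)
Output shape: (17, 91, 74, 83)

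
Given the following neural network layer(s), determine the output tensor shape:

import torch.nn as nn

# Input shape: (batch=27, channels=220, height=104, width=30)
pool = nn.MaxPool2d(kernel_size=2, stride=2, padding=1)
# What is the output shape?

Input shape: (27, 220, 104, 30)
Output shape: (27, 220, 53, 16)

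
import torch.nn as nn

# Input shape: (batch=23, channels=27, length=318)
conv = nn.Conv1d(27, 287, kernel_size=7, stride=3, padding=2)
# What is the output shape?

Input shape: (23, 27, 318)
Output shape: (23, 287, 106)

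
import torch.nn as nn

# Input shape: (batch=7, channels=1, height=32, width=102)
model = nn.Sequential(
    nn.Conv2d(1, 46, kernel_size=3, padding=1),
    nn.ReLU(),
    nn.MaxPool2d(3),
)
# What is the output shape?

Input shape: (7, 1, 32, 102)
  -> after Conv2d: (7, 46, 32, 102)
  -> after ReLU: (7, 46, 32, 102)
Output shape: (7, 46, 10, 34)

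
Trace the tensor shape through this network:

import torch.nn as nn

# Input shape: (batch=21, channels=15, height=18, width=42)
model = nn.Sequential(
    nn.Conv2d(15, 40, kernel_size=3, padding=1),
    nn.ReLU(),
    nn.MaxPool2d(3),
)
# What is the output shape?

Input shape: (21, 15, 18, 42)
  -> after Conv2d: (21, 40, 18, 42)
  -> after ReLU: (21, 40, 18, 42)
Output shape: (21, 40, 6, 14)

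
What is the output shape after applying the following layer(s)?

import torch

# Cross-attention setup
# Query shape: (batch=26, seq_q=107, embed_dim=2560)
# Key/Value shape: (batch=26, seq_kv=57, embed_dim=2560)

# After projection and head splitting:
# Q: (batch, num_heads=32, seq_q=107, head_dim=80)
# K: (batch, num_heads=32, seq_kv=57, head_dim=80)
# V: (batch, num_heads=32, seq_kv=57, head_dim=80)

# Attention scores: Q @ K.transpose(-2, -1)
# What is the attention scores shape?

Input shape: (26, 107, 2560)
Output shape: (26, 32, 107, 57)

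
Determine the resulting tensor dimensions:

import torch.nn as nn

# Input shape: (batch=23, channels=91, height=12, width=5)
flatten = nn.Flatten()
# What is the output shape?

Input shape: (23, 91, 12, 5)
Output shape: (23, 5460)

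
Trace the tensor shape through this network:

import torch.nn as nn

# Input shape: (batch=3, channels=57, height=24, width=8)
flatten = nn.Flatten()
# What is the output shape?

Input shape: (3, 57, 24, 8)
Output shape: (3, 10944)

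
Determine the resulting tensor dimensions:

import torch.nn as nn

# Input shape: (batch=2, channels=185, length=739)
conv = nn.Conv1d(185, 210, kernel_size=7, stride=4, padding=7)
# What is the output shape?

Input shape: (2, 185, 739)
Output shape: (2, 210, 187)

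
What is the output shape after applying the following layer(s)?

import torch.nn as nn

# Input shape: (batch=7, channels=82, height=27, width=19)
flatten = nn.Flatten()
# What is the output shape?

Input shape: (7, 82, 27, 19)
Output shape: (7, 42066)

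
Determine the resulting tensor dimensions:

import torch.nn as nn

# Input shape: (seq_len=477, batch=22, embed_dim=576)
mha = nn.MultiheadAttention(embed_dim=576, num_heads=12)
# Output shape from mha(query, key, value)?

Input shape: (477, 22, 576)
Output shape: (477, 22, 576)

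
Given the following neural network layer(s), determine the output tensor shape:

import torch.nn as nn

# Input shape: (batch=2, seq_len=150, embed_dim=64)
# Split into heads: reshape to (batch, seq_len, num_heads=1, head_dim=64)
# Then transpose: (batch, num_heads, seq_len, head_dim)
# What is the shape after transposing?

Input shape: (2, 150, 64)
  -> after reshape: (2, 150, 1, 64)
Output shape: (2, 1, 150, 64)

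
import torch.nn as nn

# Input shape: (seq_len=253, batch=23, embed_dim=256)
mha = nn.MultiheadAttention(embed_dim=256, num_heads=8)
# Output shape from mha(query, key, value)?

Input shape: (253, 23, 256)
Output shape: (253, 23, 256)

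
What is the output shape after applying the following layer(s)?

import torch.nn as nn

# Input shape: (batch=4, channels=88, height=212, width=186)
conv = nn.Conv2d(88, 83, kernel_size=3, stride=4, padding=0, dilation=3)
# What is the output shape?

Input shape: (4, 88, 212, 186)
Output shape: (4, 83, 52, 45)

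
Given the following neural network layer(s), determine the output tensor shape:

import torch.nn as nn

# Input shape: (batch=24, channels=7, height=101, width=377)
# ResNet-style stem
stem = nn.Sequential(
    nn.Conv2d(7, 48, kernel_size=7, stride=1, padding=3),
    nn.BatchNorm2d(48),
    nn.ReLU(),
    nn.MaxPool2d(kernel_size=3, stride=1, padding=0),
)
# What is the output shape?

Input shape: (24, 7, 101, 377)
  -> after Conv2d 7x7 stride=1: (24, 48, 101, 377)
Output shape: (24, 48, 99, 375)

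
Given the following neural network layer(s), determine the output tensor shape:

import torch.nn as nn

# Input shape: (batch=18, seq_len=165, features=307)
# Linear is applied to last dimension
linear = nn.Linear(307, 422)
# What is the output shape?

Input shape: (18, 165, 307)
Output shape: (18, 165, 422)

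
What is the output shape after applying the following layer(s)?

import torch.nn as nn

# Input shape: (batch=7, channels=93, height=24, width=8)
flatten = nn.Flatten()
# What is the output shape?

Input shape: (7, 93, 24, 8)
Output shape: (7, 17856)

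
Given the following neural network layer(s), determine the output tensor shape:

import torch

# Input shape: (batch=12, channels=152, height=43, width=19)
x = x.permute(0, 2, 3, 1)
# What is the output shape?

Input shape: (12, 152, 43, 19)
Output shape: (12, 43, 19, 152)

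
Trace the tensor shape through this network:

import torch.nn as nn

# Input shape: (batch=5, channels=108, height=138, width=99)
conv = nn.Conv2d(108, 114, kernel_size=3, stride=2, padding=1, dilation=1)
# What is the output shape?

Input shape: (5, 108, 138, 99)
Output shape: (5, 114, 69, 50)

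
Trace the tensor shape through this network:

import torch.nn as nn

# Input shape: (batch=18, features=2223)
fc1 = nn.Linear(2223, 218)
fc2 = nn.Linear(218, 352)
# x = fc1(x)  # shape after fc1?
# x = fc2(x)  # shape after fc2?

Input shape: (18, 2223)
  -> after fc1: (18, 218)
Output shape: (18, 352)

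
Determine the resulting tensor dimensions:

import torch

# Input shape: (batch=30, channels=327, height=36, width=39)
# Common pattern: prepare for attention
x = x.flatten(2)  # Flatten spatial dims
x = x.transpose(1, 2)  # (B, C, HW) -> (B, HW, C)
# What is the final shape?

Input shape: (30, 327, 36, 39)
  -> after flatten(2): (30, 327, 1404)
Output shape: (30, 1404, 327)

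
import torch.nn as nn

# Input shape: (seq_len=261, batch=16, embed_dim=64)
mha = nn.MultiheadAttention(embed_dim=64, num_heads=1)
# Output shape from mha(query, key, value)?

Input shape: (261, 16, 64)
Output shape: (261, 16, 64)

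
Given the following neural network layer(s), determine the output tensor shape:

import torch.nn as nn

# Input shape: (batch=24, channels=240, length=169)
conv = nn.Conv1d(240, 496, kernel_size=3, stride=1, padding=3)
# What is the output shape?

Input shape: (24, 240, 169)
Output shape: (24, 496, 173)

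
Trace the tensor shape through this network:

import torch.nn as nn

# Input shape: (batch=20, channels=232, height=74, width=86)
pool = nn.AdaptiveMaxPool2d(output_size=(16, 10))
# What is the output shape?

Input shape: (20, 232, 74, 86)
Output shape: (20, 232, 16, 10)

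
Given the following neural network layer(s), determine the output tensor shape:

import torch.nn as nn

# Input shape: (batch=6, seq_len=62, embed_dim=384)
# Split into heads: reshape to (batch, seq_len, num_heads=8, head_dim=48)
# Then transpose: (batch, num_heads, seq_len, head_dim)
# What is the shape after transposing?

Input shape: (6, 62, 384)
  -> after reshape: (6, 62, 8, 48)
Output shape: (6, 8, 62, 48)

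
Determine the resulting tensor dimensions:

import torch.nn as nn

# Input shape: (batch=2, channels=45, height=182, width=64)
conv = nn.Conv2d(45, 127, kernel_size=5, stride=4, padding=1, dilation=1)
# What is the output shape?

Input shape: (2, 45, 182, 64)
Output shape: (2, 127, 45, 16)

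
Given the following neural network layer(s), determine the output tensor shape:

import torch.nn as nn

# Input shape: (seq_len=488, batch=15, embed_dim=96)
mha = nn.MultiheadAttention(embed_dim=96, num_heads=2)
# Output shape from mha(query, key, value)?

Input shape: (488, 15, 96)
Output shape: (488, 15, 96)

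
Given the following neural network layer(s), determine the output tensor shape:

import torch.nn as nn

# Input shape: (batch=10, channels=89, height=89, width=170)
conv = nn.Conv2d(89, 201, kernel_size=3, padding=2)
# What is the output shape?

Input shape: (10, 89, 89, 170)
Output shape: (10, 201, 91, 172)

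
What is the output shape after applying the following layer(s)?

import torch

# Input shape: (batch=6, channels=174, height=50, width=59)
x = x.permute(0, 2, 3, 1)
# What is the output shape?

Input shape: (6, 174, 50, 59)
Output shape: (6, 50, 59, 174)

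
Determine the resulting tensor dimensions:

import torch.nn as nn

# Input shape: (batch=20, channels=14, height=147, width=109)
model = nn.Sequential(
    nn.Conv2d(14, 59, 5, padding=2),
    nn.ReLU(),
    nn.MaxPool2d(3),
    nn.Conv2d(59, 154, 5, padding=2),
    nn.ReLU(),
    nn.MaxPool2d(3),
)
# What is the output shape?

Input shape: (20, 14, 147, 109)
  -> after first Conv2d: (20, 59, 147, 109)
  -> after first MaxPool2d: (20, 59, 49, 36)
  -> after second Conv2d: (20, 154, 49, 36)
Output shape: (20, 154, 16, 12)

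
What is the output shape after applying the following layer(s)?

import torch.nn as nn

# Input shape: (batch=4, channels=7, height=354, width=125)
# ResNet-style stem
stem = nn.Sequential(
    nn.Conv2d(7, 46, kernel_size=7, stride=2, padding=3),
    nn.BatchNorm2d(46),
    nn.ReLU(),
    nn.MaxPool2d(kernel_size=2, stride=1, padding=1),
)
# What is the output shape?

Input shape: (4, 7, 354, 125)
  -> after Conv2d 7x7 stride=2: (4, 46, 177, 63)
Output shape: (4, 46, 178, 64)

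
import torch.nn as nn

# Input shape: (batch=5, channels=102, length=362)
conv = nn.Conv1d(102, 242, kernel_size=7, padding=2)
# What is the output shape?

Input shape: (5, 102, 362)
Output shape: (5, 242, 360)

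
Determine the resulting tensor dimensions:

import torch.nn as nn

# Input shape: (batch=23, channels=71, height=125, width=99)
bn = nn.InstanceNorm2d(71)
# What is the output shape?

Input shape: (23, 71, 125, 99)
Output shape: (23, 71, 125, 99)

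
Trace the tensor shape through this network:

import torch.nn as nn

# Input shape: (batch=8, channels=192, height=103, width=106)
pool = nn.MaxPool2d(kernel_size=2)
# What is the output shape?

Input shape: (8, 192, 103, 106)
Output shape: (8, 192, 51, 53)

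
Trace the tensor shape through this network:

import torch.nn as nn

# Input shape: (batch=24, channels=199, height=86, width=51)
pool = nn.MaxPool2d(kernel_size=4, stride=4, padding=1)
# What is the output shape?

Input shape: (24, 199, 86, 51)
Output shape: (24, 199, 22, 13)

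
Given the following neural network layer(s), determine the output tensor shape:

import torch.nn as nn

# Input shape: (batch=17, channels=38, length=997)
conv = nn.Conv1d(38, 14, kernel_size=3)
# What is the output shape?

Input shape: (17, 38, 997)
Output shape: (17, 14, 995)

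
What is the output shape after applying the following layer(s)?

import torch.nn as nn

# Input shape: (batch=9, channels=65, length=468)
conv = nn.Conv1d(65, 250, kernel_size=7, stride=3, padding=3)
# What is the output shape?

Input shape: (9, 65, 468)
Output shape: (9, 250, 156)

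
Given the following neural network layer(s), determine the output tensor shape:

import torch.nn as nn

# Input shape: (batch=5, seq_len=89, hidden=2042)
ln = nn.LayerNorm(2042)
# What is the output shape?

Input shape: (5, 89, 2042)
Output shape: (5, 89, 2042)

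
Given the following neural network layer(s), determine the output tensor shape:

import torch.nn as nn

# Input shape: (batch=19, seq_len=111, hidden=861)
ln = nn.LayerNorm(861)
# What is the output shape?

Input shape: (19, 111, 861)
Output shape: (19, 111, 861)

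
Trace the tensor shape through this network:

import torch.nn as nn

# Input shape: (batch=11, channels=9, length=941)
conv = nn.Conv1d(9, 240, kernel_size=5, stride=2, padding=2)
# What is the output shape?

Input shape: (11, 9, 941)
Output shape: (11, 240, 471)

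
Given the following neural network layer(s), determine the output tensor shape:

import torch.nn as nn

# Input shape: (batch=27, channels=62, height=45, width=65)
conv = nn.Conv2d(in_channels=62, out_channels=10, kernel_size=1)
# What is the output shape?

Input shape: (27, 62, 45, 65)
Output shape: (27, 10, 45, 65)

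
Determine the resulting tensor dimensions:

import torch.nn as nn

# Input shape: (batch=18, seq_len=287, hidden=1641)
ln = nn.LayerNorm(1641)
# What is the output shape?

Input shape: (18, 287, 1641)
Output shape: (18, 287, 1641)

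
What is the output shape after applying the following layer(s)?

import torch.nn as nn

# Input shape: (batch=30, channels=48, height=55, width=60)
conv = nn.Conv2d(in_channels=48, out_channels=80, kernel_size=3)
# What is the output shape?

Input shape: (30, 48, 55, 60)
Output shape: (30, 80, 53, 58)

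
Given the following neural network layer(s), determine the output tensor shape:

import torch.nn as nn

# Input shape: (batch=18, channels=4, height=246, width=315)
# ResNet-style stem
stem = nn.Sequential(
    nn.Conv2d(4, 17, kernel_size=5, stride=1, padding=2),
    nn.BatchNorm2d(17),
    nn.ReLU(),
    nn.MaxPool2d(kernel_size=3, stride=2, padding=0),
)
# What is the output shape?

Input shape: (18, 4, 246, 315)
  -> after Conv2d 5x5 stride=1: (18, 17, 246, 315)
Output shape: (18, 17, 122, 157)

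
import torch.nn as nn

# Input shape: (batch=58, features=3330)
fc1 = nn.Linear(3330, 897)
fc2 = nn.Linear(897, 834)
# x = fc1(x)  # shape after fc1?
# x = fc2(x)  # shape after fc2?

Input shape: (58, 3330)
  -> after fc1: (58, 897)
Output shape: (58, 834)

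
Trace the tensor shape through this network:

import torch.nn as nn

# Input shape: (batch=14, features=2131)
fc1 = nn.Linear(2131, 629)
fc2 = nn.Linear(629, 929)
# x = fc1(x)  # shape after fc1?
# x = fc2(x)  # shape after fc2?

Input shape: (14, 2131)
  -> after fc1: (14, 629)
Output shape: (14, 929)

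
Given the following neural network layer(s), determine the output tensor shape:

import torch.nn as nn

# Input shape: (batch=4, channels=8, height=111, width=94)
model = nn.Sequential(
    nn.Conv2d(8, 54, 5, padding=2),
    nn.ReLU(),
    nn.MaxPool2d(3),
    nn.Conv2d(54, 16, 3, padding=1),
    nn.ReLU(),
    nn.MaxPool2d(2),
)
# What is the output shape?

Input shape: (4, 8, 111, 94)
  -> after first Conv2d: (4, 54, 111, 94)
  -> after first MaxPool2d: (4, 54, 37, 31)
  -> after second Conv2d: (4, 16, 37, 31)
Output shape: (4, 16, 18, 15)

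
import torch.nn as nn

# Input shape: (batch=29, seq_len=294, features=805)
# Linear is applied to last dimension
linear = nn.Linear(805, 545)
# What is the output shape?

Input shape: (29, 294, 805)
Output shape: (29, 294, 545)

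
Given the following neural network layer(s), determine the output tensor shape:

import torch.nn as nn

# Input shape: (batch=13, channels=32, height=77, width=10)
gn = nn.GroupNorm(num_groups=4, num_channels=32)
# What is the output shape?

Input shape: (13, 32, 77, 10)
Output shape: (13, 32, 77, 10)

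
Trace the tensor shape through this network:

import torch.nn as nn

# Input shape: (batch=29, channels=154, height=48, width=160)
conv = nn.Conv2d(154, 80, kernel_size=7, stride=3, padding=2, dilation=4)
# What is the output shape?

Input shape: (29, 154, 48, 160)
Output shape: (29, 80, 10, 47)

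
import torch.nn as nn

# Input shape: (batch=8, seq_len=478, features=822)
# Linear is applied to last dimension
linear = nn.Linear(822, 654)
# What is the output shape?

Input shape: (8, 478, 822)
Output shape: (8, 478, 654)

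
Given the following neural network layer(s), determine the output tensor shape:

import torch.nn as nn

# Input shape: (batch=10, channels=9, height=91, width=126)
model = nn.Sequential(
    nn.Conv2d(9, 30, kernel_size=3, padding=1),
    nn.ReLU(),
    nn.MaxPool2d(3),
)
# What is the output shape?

Input shape: (10, 9, 91, 126)
  -> after Conv2d: (10, 30, 91, 126)
  -> after ReLU: (10, 30, 91, 126)
Output shape: (10, 30, 30, 42)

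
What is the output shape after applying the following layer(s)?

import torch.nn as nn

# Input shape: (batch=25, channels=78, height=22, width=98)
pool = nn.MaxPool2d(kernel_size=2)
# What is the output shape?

Input shape: (25, 78, 22, 98)
Output shape: (25, 78, 11, 49)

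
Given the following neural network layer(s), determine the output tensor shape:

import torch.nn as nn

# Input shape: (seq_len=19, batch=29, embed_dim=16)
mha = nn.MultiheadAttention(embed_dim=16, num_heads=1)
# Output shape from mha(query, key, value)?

Input shape: (19, 29, 16)
Output shape: (19, 29, 16)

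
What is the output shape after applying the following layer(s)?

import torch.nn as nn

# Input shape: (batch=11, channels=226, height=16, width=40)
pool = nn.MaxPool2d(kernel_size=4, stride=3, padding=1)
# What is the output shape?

Input shape: (11, 226, 16, 40)
Output shape: (11, 226, 5, 13)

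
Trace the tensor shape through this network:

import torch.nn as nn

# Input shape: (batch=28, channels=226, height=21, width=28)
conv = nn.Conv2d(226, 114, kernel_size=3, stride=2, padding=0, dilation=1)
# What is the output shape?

Input shape: (28, 226, 21, 28)
Output shape: (28, 114, 10, 13)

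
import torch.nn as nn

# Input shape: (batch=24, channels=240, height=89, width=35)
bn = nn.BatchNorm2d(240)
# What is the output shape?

Input shape: (24, 240, 89, 35)
Output shape: (24, 240, 89, 35)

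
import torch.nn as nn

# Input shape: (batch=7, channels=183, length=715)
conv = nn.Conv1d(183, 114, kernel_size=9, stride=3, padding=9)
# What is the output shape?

Input shape: (7, 183, 715)
Output shape: (7, 114, 242)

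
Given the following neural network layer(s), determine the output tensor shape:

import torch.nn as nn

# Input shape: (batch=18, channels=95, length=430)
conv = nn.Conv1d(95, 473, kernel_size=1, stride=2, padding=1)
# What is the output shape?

Input shape: (18, 95, 430)
Output shape: (18, 473, 216)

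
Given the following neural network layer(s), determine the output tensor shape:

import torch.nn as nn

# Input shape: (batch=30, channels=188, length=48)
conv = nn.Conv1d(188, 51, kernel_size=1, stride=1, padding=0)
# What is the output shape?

Input shape: (30, 188, 48)
Output shape: (30, 51, 48)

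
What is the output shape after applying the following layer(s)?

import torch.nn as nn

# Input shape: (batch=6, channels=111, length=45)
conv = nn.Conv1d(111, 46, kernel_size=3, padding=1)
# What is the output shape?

Input shape: (6, 111, 45)
Output shape: (6, 46, 45)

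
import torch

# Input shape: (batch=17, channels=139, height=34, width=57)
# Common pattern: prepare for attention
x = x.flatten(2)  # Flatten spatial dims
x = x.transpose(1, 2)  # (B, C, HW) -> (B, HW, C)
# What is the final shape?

Input shape: (17, 139, 34, 57)
  -> after flatten(2): (17, 139, 1938)
Output shape: (17, 1938, 139)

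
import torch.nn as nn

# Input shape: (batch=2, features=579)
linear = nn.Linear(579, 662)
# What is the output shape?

Input shape: (2, 579)
Output shape: (2, 662)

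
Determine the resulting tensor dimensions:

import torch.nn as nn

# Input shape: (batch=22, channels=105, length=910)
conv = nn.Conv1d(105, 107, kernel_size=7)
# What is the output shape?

Input shape: (22, 105, 910)
Output shape: (22, 107, 904)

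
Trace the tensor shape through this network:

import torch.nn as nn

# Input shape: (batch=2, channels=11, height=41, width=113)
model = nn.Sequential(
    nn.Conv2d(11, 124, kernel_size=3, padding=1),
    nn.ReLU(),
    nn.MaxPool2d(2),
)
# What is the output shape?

Input shape: (2, 11, 41, 113)
  -> after Conv2d: (2, 124, 41, 113)
  -> after ReLU: (2, 124, 41, 113)
Output shape: (2, 124, 20, 56)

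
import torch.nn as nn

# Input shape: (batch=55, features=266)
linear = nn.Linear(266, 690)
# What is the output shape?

Input shape: (55, 266)
Output shape: (55, 690)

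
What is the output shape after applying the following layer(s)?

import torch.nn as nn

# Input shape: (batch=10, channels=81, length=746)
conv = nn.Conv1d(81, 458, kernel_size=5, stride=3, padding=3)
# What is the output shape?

Input shape: (10, 81, 746)
Output shape: (10, 458, 250)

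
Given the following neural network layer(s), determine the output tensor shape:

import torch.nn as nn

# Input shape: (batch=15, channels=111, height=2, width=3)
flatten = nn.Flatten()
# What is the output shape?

Input shape: (15, 111, 2, 3)
Output shape: (15, 666)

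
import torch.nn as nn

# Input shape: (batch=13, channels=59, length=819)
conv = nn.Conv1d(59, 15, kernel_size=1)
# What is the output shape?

Input shape: (13, 59, 819)
Output shape: (13, 15, 819)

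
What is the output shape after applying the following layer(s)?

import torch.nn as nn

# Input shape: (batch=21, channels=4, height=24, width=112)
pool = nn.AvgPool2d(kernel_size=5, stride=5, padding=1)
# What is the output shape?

Input shape: (21, 4, 24, 112)
Output shape: (21, 4, 5, 22)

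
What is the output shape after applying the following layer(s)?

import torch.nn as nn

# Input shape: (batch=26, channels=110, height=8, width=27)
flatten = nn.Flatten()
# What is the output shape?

Input shape: (26, 110, 8, 27)
Output shape: (26, 23760)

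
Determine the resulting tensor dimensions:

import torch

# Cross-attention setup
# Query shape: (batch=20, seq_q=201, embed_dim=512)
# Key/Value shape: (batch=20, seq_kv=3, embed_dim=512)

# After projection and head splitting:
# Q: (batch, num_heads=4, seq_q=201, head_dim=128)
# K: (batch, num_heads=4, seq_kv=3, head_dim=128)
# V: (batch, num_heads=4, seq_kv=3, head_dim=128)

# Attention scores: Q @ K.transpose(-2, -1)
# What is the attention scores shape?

Input shape: (20, 201, 512)
Output shape: (20, 4, 201, 3)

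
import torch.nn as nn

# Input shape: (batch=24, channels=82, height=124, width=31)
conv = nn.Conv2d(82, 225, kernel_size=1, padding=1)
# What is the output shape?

Input shape: (24, 82, 124, 31)
Output shape: (24, 225, 126, 33)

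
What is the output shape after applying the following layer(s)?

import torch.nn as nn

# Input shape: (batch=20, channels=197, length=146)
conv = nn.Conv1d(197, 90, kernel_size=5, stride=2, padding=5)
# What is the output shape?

Input shape: (20, 197, 146)
Output shape: (20, 90, 76)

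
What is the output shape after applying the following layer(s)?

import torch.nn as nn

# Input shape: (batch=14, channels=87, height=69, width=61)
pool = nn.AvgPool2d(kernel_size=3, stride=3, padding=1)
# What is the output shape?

Input shape: (14, 87, 69, 61)
Output shape: (14, 87, 23, 21)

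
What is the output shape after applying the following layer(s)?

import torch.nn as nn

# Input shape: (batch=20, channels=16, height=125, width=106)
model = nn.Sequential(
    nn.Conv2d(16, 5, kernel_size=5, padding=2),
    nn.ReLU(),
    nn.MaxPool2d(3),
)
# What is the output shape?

Input shape: (20, 16, 125, 106)
  -> after Conv2d: (20, 5, 125, 106)
  -> after ReLU: (20, 5, 125, 106)
Output shape: (20, 5, 41, 35)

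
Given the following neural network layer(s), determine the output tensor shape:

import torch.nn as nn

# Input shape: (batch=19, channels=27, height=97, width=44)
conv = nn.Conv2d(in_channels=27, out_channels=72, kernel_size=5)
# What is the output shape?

Input shape: (19, 27, 97, 44)
Output shape: (19, 72, 93, 40)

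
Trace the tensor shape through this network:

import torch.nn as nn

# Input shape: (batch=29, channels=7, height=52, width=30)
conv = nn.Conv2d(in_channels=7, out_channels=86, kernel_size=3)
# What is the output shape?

Input shape: (29, 7, 52, 30)
Output shape: (29, 86, 50, 28)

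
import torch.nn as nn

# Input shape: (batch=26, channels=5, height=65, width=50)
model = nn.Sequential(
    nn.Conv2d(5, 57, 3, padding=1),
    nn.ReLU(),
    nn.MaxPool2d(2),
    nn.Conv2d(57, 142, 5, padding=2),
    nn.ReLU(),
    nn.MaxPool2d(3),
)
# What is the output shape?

Input shape: (26, 5, 65, 50)
  -> after first Conv2d: (26, 57, 65, 50)
  -> after first MaxPool2d: (26, 57, 32, 25)
  -> after second Conv2d: (26, 142, 32, 25)
Output shape: (26, 142, 10, 8)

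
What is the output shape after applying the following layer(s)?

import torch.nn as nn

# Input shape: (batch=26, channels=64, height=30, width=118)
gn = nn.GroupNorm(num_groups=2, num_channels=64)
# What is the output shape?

Input shape: (26, 64, 30, 118)
Output shape: (26, 64, 30, 118)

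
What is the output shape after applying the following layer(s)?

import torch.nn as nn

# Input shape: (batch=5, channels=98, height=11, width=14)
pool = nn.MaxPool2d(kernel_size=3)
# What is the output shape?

Input shape: (5, 98, 11, 14)
Output shape: (5, 98, 3, 4)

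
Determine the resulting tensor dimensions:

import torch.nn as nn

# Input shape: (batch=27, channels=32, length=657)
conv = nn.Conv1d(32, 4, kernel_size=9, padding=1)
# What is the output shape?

Input shape: (27, 32, 657)
Output shape: (27, 4, 651)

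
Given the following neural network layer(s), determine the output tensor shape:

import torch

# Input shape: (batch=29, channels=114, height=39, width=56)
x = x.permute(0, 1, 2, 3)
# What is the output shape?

Input shape: (29, 114, 39, 56)
Output shape: (29, 114, 39, 56)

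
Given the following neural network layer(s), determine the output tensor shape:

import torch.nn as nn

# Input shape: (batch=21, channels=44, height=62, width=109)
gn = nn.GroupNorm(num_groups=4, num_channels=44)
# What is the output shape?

Input shape: (21, 44, 62, 109)
Output shape: (21, 44, 62, 109)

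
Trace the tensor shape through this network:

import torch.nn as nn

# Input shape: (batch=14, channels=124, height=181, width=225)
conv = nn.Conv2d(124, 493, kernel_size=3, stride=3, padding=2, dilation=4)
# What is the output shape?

Input shape: (14, 124, 181, 225)
Output shape: (14, 493, 59, 74)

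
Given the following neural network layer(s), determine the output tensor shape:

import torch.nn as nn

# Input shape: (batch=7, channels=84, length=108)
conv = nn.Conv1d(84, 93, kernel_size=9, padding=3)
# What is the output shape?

Input shape: (7, 84, 108)
Output shape: (7, 93, 106)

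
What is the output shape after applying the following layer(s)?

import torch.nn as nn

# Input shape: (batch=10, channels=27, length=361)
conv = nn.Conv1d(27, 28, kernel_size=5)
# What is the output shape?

Input shape: (10, 27, 361)
Output shape: (10, 28, 357)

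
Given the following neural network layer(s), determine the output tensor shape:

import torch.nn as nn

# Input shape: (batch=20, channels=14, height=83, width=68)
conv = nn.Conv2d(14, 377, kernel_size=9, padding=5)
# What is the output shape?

Input shape: (20, 14, 83, 68)
Output shape: (20, 377, 85, 70)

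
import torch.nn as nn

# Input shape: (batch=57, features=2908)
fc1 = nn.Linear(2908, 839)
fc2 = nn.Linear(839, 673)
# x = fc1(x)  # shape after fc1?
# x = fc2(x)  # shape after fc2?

Input shape: (57, 2908)
  -> after fc1: (57, 839)
Output shape: (57, 673)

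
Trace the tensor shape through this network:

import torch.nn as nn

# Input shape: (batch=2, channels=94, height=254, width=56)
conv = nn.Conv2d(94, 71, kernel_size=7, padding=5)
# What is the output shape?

Input shape: (2, 94, 254, 56)
Output shape: (2, 71, 258, 60)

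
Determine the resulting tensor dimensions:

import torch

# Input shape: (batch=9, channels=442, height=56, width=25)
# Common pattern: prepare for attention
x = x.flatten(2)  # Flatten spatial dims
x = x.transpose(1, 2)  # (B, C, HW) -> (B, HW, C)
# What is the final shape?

Input shape: (9, 442, 56, 25)
  -> after flatten(2): (9, 442, 1400)
Output shape: (9, 1400, 442)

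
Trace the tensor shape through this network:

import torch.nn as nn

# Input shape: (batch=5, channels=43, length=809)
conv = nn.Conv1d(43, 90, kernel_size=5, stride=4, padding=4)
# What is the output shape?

Input shape: (5, 43, 809)
Output shape: (5, 90, 204)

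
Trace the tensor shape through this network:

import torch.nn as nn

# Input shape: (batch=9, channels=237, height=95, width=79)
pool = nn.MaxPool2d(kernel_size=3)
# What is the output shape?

Input shape: (9, 237, 95, 79)
Output shape: (9, 237, 31, 26)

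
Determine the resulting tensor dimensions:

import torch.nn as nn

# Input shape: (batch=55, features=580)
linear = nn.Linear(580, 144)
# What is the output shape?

Input shape: (55, 580)
Output shape: (55, 144)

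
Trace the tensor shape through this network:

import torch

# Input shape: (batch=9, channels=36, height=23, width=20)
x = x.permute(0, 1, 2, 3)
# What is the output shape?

Input shape: (9, 36, 23, 20)
Output shape: (9, 36, 23, 20)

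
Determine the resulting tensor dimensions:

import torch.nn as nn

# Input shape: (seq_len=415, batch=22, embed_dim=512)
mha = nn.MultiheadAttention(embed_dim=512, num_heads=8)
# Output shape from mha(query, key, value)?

Input shape: (415, 22, 512)
Output shape: (415, 22, 512)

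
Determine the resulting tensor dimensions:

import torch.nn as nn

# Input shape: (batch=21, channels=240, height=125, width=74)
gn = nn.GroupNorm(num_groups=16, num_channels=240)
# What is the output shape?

Input shape: (21, 240, 125, 74)
Output shape: (21, 240, 125, 74)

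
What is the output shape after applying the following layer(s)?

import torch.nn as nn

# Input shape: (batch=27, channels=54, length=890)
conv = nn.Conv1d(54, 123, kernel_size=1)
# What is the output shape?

Input shape: (27, 54, 890)
Output shape: (27, 123, 890)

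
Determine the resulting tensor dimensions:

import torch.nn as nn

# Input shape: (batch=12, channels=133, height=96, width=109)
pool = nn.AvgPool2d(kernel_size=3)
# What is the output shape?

Input shape: (12, 133, 96, 109)
Output shape: (12, 133, 32, 36)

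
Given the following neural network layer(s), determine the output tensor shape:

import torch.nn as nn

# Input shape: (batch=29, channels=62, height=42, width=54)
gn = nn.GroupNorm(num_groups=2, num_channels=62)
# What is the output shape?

Input shape: (29, 62, 42, 54)
Output shape: (29, 62, 42, 54)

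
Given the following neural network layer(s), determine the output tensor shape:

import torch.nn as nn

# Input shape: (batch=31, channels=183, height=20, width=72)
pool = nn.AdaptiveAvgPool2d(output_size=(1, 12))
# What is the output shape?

Input shape: (31, 183, 20, 72)
Output shape: (31, 183, 1, 12)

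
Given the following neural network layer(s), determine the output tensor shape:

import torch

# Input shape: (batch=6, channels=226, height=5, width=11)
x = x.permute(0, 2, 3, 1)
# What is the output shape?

Input shape: (6, 226, 5, 11)
Output shape: (6, 5, 11, 226)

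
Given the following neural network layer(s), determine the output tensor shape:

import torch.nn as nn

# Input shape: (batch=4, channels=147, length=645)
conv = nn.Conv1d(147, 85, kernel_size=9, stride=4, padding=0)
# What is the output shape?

Input shape: (4, 147, 645)
Output shape: (4, 85, 160)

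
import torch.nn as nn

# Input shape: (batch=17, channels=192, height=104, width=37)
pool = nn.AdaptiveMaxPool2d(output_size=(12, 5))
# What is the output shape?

Input shape: (17, 192, 104, 37)
Output shape: (17, 192, 12, 5)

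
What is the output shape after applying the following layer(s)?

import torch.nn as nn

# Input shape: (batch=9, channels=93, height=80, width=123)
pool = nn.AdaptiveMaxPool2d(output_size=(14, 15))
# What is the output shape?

Input shape: (9, 93, 80, 123)
Output shape: (9, 93, 14, 15)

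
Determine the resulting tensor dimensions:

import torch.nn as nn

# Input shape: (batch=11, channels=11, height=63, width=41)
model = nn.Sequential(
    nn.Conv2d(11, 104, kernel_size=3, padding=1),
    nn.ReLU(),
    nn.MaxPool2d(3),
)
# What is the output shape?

Input shape: (11, 11, 63, 41)
  -> after Conv2d: (11, 104, 63, 41)
  -> after ReLU: (11, 104, 63, 41)
Output shape: (11, 104, 21, 13)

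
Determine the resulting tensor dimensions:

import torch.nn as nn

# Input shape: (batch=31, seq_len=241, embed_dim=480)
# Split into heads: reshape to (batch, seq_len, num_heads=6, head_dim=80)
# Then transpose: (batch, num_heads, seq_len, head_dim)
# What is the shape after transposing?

Input shape: (31, 241, 480)
  -> after reshape: (31, 241, 6, 80)
Output shape: (31, 6, 241, 80)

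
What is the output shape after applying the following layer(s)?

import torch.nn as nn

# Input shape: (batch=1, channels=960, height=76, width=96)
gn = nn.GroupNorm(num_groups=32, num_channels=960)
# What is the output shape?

Input shape: (1, 960, 76, 96)
Output shape: (1, 960, 76, 96)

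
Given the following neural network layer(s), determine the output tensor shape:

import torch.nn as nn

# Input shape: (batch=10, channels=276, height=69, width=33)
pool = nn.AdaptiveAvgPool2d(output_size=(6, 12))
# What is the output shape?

Input shape: (10, 276, 69, 33)
Output shape: (10, 276, 6, 12)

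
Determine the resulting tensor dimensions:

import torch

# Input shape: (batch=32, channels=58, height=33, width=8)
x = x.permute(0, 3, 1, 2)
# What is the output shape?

Input shape: (32, 58, 33, 8)
Output shape: (32, 8, 58, 33)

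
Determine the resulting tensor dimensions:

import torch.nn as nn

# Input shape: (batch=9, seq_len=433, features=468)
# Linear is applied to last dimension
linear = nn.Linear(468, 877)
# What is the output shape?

Input shape: (9, 433, 468)
Output shape: (9, 433, 877)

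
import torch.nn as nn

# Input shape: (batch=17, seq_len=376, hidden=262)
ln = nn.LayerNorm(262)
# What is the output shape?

Input shape: (17, 376, 262)
Output shape: (17, 376, 262)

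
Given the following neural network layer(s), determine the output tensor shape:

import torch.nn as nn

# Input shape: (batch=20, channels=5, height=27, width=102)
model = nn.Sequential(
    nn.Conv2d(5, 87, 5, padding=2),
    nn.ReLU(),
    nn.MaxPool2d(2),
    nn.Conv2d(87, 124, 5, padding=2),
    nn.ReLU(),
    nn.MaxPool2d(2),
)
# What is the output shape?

Input shape: (20, 5, 27, 102)
  -> after first Conv2d: (20, 87, 27, 102)
  -> after first MaxPool2d: (20, 87, 13, 51)
  -> after second Conv2d: (20, 124, 13, 51)
Output shape: (20, 124, 6, 25)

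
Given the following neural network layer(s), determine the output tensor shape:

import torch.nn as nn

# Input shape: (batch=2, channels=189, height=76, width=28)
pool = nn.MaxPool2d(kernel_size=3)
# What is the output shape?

Input shape: (2, 189, 76, 28)
Output shape: (2, 189, 25, 9)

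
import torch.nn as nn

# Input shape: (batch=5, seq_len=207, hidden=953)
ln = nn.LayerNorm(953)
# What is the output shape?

Input shape: (5, 207, 953)
Output shape: (5, 207, 953)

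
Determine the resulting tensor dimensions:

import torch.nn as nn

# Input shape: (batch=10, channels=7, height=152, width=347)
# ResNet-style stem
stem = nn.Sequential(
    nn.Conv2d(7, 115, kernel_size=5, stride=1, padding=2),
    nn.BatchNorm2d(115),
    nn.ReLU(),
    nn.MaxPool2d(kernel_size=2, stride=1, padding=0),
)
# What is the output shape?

Input shape: (10, 7, 152, 347)
  -> after Conv2d 5x5 stride=1: (10, 115, 152, 347)
Output shape: (10, 115, 151, 346)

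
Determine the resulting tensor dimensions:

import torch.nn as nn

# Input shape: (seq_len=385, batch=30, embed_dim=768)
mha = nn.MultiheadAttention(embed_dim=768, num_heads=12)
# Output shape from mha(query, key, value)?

Input shape: (385, 30, 768)
Output shape: (385, 30, 768)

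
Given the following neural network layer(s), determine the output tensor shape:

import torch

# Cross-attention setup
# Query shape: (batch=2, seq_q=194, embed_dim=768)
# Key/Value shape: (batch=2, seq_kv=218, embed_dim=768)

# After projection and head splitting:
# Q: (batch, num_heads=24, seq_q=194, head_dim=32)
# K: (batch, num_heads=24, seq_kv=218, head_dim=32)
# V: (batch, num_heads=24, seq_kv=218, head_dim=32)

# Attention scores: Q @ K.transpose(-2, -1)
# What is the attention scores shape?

Input shape: (2, 194, 768)
Output shape: (2, 24, 194, 218)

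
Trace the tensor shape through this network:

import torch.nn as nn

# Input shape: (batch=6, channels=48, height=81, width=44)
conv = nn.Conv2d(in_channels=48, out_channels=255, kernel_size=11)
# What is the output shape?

Input shape: (6, 48, 81, 44)
Output shape: (6, 255, 71, 34)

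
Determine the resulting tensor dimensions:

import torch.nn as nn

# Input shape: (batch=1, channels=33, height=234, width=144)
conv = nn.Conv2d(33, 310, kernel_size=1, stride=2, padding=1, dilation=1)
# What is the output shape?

Input shape: (1, 33, 234, 144)
Output shape: (1, 310, 118, 73)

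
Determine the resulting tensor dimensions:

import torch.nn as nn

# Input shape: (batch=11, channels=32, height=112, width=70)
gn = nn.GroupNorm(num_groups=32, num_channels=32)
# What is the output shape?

Input shape: (11, 32, 112, 70)
Output shape: (11, 32, 112, 70)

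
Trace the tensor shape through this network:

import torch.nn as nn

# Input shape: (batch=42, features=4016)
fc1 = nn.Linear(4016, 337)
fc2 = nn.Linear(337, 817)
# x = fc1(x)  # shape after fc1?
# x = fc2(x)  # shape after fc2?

Input shape: (42, 4016)
  -> after fc1: (42, 337)
Output shape: (42, 817)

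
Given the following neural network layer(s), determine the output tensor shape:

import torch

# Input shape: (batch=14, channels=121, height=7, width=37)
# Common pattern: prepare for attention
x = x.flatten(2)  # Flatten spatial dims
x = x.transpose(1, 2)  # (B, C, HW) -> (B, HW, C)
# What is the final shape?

Input shape: (14, 121, 7, 37)
  -> after flatten(2): (14, 121, 259)
Output shape: (14, 259, 121)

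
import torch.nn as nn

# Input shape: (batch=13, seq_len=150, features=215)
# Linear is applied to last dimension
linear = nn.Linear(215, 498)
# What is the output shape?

Input shape: (13, 150, 215)
Output shape: (13, 150, 498)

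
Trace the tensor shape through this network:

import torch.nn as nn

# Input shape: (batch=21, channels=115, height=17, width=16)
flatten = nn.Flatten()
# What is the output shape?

Input shape: (21, 115, 17, 16)
Output shape: (21, 31280)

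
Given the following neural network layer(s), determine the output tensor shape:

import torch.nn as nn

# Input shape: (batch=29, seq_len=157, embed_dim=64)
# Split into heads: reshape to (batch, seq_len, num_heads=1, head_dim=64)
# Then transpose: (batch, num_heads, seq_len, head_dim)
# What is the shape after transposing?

Input shape: (29, 157, 64)
  -> after reshape: (29, 157, 1, 64)
Output shape: (29, 1, 157, 64)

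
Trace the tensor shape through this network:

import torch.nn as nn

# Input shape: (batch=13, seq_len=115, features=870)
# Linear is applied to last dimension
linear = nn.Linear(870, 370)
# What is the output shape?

Input shape: (13, 115, 870)
Output shape: (13, 115, 370)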